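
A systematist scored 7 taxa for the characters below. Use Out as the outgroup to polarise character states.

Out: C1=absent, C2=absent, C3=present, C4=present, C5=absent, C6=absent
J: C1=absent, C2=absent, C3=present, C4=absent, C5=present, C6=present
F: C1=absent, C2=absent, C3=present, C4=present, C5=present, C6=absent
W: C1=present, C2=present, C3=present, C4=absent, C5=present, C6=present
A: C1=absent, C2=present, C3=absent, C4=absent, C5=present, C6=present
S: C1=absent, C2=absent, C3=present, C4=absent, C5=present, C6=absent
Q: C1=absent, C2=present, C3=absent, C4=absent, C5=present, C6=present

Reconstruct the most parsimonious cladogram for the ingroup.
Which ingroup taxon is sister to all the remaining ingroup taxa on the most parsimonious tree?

Character polarity is set by the outgroup: the derived state is whichever differs from the outgroup's state, so for C3, C4 the derived state is 'absent', and for the remaining characters it is 'present'.
C1 (derived state 'present') is unique to W (autapomorphy; uninformative for grouping).
C2: derived state 'present' in A, Q, and W only — synapomorphy for {A, Q, W}.
C3 (derived state 'absent') is shared by A and Q — a synapomorphy uniting that clade.
C4: derived state 'absent' in A, J, Q, S, and W only — synapomorphy for {A, J, Q, S, W}.
C5 (derived state 'present') is shared by all ingroup taxa — unites the whole ingroup.
C6: derived state 'present' in A, J, Q, and W only — synapomorphy for {A, J, Q, W}.
Most parsimonious ingroup topology: (((J,(W,(A,Q))),S),F).
F is sister to the clade containing all other ingroup taxa, so it is the earliest-diverging (most basal) ingroup lineage.

F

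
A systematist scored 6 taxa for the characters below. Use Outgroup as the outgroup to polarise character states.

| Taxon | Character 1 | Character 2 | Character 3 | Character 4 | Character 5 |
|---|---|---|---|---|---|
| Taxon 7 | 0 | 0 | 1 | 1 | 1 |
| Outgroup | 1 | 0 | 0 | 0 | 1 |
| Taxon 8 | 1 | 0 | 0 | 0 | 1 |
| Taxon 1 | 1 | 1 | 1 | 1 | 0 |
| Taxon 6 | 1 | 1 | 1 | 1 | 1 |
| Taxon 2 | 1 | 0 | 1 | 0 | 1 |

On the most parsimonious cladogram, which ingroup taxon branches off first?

Taxon 8

Character polarity is set by the outgroup: the derived state is whichever differs from the outgroup's state, so for Character 1, Character 5 the derived state is '0', and for the remaining characters it is '1'.
Character 1: derived state '0' in Taxon 7 only — an autapomorphy, so it tells us nothing about relationships among taxa.
Character 2: derived state '1' in Taxon 1 and Taxon 6 only — synapomorphy for {Taxon 1, Taxon 6}.
Character 3: derived state '1' in Taxon 1, Taxon 2, Taxon 6, and Taxon 7 only — synapomorphy for {Taxon 1, Taxon 2, Taxon 6, Taxon 7}.
Character 4: derived state '1' in Taxon 1, Taxon 6, and Taxon 7 only — synapomorphy for {Taxon 1, Taxon 6, Taxon 7}.
Character 5 (derived state '0') is unique to Taxon 1 (autapomorphy; uninformative for grouping).
Most parsimonious ingroup topology: ((((Taxon 6,Taxon 1),Taxon 7),Taxon 2),Taxon 8).
Taxon 8 is sister to the clade containing all other ingroup taxa, so it is the earliest-diverging (most basal) ingroup lineage.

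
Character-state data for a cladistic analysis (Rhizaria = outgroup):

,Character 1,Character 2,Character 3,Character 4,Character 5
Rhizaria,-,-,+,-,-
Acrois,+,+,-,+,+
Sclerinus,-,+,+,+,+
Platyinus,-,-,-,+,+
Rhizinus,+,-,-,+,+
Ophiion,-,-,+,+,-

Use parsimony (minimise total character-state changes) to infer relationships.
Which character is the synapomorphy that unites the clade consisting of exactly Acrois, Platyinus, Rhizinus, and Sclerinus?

Character 5

Character polarity is set by the outgroup: the derived state is whichever differs from the outgroup's state, so for Character 3 the derived state is '-', and for the remaining characters it is '+'.
Character 1: derived state '+' in Acrois and Rhizinus only — synapomorphy for {Acrois, Rhizinus}.
Character 2 groups Acrois and Sclerinus, which is incompatible with the clades supported by the remaining characters; treating it as convergent (homoplasy) costs fewer steps than any alternative tree.
Only Acrois, Platyinus, and Rhizinus show the derived state '-' for Character 3, supporting them as a clade.
Character 4 (derived state '+') is shared by all ingroup taxa — unites the whole ingroup.
Character 5: derived state '+' in Acrois, Platyinus, Rhizinus, and Sclerinus only — synapomorphy for {Acrois, Platyinus, Rhizinus, Sclerinus}.
Most parsimonious ingroup topology: ((((Acrois,Rhizinus),Platyinus),Sclerinus),Ophiion).
The clade {Acrois, Platyinus, Rhizinus, Sclerinus} is supported by Character 5: its derived state '+' occurs in exactly those taxa and in no other taxon (including the outgroup).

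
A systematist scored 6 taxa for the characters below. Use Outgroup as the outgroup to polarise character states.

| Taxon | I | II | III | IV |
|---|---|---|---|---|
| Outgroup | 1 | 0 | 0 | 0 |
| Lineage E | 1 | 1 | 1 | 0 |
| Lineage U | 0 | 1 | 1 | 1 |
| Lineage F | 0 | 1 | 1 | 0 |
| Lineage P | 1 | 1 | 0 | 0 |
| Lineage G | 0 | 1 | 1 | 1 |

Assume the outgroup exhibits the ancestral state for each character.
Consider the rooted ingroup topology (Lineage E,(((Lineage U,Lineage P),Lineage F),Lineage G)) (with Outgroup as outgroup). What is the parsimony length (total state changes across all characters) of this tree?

7

Map each character onto (Lineage E,(((Lineage U,Lineage P),Lineage F),Lineage G)) (rooted by Outgroup) and count the minimum state changes it requires (Fitch parsimony):
I: 2; II: 1; III: 2; IV: 2.
Total tree length = 7.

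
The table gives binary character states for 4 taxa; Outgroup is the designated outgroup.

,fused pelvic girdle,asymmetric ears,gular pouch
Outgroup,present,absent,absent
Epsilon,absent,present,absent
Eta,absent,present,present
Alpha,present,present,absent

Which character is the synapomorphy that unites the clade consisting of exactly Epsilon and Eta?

fused pelvic girdle

Character polarity is set by the outgroup: the derived state is whichever differs from the outgroup's state, so for fused pelvic girdle the derived state is 'absent', and for the remaining characters it is 'present'.
Only Epsilon and Eta show the derived state 'absent' for fused pelvic girdle, supporting them as a clade.
asymmetric ears (derived state 'present') is shared by all ingroup taxa — unites the whole ingroup.
gular pouch (derived state 'present') is unique to Eta (autapomorphy; uninformative for grouping).
Most parsimonious ingroup topology: ((Epsilon,Eta),Alpha).
The clade {Epsilon, Eta} is supported by fused pelvic girdle: its derived state 'absent' occurs in exactly those taxa and in no other taxon (including the outgroup).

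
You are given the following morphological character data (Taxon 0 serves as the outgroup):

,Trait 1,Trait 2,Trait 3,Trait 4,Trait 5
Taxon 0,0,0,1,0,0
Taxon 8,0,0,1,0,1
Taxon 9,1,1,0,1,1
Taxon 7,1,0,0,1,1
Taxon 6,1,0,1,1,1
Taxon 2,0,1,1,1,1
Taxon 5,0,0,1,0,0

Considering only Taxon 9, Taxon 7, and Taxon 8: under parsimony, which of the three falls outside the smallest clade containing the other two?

Character polarity is set by the outgroup: the derived state is whichever differs from the outgroup's state, so for Trait 3 the derived state is '0', and for the remaining characters it is '1'.
Only Taxon 6, Taxon 7, and Taxon 9 show the derived state '1' for Trait 1, supporting them as a clade.
Trait 2 groups Taxon 2 and Taxon 9, which is incompatible with the clades supported by the remaining characters; treating it as convergent (homoplasy) costs fewer steps than any alternative tree.
Only Taxon 7 and Taxon 9 show the derived state '0' for Trait 3, supporting them as a clade.
Only Taxon 2, Taxon 6, Taxon 7, and Taxon 9 show the derived state '1' for Trait 4, supporting them as a clade.
Only Taxon 2, Taxon 6, Taxon 7, Taxon 8, and Taxon 9 show the derived state '1' for Trait 5, supporting them as a clade.
Most parsimonious ingroup topology: ((((Taxon 6,(Taxon 9,Taxon 7)),Taxon 2),Taxon 8),Taxon 5).
Taxon 7 and Taxon 9 share a more recent common ancestor with each other than either does with Taxon 8, so Taxon 8 is the least closely related of the three.

Taxon 8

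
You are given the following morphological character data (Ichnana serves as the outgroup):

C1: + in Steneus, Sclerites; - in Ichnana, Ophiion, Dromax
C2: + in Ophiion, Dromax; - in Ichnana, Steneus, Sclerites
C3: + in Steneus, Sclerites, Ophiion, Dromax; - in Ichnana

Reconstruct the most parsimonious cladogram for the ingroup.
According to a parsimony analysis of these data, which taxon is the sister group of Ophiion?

Dromax

The outgroup has state '-' for every character, so '+' is the derived state throughout.
Only Sclerites and Steneus show the derived state '+' for C1, supporting them as a clade.
C2 (derived state '+') is shared by Dromax and Ophiion — a synapomorphy uniting that clade.
C3 (derived state '+') is shared by all ingroup taxa — unites the whole ingroup.
Most parsimonious ingroup topology: ((Steneus,Sclerites),(Ophiion,Dromax)).
Ophiion and Dromax form a cherry on this tree, so they are sister taxa.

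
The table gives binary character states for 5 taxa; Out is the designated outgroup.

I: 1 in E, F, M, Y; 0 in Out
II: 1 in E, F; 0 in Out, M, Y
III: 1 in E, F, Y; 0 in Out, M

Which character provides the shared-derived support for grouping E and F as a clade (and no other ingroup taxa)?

The outgroup has state '0' for every character, so '1' is the derived state throughout.
I (derived state '1') is shared by all ingroup taxa — unites the whole ingroup.
II: derived state '1' in E and F only — synapomorphy for {E, F}.
III: derived state '1' in E, F, and Y only — synapomorphy for {E, F, Y}.
Most parsimonious ingroup topology: (((E,F),Y),M).
The clade {E, F} is supported by II: its derived state '1' occurs in exactly those taxa and in no other taxon (including the outgroup).

II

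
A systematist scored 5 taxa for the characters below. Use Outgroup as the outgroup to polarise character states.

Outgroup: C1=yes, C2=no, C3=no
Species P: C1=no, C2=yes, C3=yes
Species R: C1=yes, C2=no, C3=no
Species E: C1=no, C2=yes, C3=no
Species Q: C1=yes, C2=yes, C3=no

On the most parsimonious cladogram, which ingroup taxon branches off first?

Character polarity is set by the outgroup: the derived state is whichever differs from the outgroup's state, so for C1 the derived state is 'no', and for the remaining characters it is 'yes'.
Only Species E and Species P show the derived state 'no' for C1, supporting them as a clade.
Only Species E, Species P, and Species Q show the derived state 'yes' for C2, supporting them as a clade.
C3 (derived state 'yes') is unique to Species P (autapomorphy; uninformative for grouping).
Most parsimonious ingroup topology: (((Species P,Species E),Species Q),Species R).
Species R is sister to the clade containing all other ingroup taxa, so it is the earliest-diverging (most basal) ingroup lineage.

Species R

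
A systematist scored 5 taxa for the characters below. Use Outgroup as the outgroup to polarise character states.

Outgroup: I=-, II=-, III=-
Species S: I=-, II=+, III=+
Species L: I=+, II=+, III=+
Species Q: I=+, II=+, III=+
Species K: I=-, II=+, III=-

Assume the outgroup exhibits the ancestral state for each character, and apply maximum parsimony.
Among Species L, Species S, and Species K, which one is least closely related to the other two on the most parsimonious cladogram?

The outgroup has state '-' for every character, so '+' is the derived state throughout.
I (derived state '+') is shared by Species L and Species Q — a synapomorphy uniting that clade.
II (derived state '+') is shared by all ingroup taxa — unites the whole ingroup.
III (derived state '+') is shared by Species L, Species Q, and Species S — a synapomorphy uniting that clade.
Most parsimonious ingroup topology: ((Species S,(Species L,Species Q)),Species K).
Species S and Species L share a more recent common ancestor with each other than either does with Species K, so Species K is the least closely related of the three.

Species K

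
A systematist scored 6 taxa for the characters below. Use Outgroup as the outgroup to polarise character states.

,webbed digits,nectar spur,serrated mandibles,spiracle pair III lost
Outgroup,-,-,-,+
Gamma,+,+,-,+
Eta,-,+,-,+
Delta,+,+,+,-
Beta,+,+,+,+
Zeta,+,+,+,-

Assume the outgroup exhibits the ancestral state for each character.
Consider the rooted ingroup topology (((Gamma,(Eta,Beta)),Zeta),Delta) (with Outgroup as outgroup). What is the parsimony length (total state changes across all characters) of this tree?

Map each character onto (((Gamma,(Eta,Beta)),Zeta),Delta) (rooted by Outgroup) and count the minimum state changes it requires (Fitch parsimony):
webbed digits: 2; nectar spur: 1; serrated mandibles: 3; spiracle pair III lost: 2.
Total tree length = 8.

8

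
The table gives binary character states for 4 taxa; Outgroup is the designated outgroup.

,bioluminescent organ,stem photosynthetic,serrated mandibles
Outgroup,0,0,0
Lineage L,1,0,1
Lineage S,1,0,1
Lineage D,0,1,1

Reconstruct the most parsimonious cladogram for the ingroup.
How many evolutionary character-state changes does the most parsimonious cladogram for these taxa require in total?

The outgroup has state '0' for every character, so '1' is the derived state throughout.
Only Lineage L and Lineage S show the derived state '1' for bioluminescent organ, supporting them as a clade.
stem photosynthetic: derived state '1' in Lineage D only — an autapomorphy, so it tells us nothing about relationships among taxa.
All ingroup taxa share the derived state '1' for serrated mandibles; it defines the ingroup but does not resolve relationships within it.
Most parsimonious ingroup topology: ((Lineage L,Lineage S),Lineage D).
Changes per character on this tree: bioluminescent organ: 1; stem photosynthetic: 1; serrated mandibles: 1.
Total = 3.

3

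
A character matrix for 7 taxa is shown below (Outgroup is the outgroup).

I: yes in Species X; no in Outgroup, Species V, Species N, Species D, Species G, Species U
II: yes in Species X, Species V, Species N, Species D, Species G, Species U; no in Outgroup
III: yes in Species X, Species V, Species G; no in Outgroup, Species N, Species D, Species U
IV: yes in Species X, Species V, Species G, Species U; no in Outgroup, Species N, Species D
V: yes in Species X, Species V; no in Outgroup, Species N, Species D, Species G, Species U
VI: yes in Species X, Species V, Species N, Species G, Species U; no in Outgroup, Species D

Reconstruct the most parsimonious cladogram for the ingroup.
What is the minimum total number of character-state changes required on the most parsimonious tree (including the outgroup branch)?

6

The outgroup has state 'no' for every character, so 'yes' is the derived state throughout.
I (derived state 'yes') is unique to Species X (autapomorphy; uninformative for grouping).
All ingroup taxa share the derived state 'yes' for II; it defines the ingroup but does not resolve relationships within it.
Only Species G, Species V, and Species X show the derived state 'yes' for III, supporting them as a clade.
IV: derived state 'yes' in Species G, Species U, Species V, and Species X only — synapomorphy for {Species G, Species U, Species V, Species X}.
Only Species V and Species X show the derived state 'yes' for V, supporting them as a clade.
Only Species G, Species N, Species U, Species V, and Species X show the derived state 'yes' for VI, supporting them as a clade.
Most parsimonious ingroup topology: (((((Species V,Species X),Species G),Species U),Species N),Species D).
Changes per character on this tree: I: 1; II: 1; III: 1; IV: 1; V: 1; VI: 1.
Total = 6.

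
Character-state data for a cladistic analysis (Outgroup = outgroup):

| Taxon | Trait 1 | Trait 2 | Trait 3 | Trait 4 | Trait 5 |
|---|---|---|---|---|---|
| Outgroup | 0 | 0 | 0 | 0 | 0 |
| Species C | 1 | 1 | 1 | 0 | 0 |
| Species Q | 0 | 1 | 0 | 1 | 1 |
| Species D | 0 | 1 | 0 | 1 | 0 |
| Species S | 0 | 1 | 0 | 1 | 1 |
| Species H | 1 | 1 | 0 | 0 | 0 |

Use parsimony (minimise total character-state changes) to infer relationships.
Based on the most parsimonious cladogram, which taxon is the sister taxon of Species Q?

Species S

The outgroup has state '0' for every character, so '1' is the derived state throughout.
Trait 1 (derived state '1') is shared by Species C and Species H — a synapomorphy uniting that clade.
All ingroup taxa share the derived state '1' for Trait 2; it defines the ingroup but does not resolve relationships within it.
Trait 3 (derived state '1') is unique to Species C (autapomorphy; uninformative for grouping).
Only Species D, Species Q, and Species S show the derived state '1' for Trait 4, supporting them as a clade.
Only Species Q and Species S show the derived state '1' for Trait 5, supporting them as a clade.
Most parsimonious ingroup topology: ((Species C,Species H),((Species Q,Species S),Species D)).
Species Q and Species S form a cherry on this tree, so they are sister taxa.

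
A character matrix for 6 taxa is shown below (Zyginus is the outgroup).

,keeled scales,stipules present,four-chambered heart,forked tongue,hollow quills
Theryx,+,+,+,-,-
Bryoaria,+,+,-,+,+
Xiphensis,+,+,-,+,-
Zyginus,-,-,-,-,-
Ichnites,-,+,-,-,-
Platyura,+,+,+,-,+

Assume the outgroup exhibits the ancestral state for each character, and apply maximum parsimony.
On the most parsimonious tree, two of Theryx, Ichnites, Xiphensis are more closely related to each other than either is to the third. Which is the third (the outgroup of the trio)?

Ichnites

The outgroup has state '-' for every character, so '+' is the derived state throughout.
keeled scales: derived state '+' in Bryoaria, Platyura, Theryx, and Xiphensis only — synapomorphy for {Bryoaria, Platyura, Theryx, Xiphensis}.
stipules present (derived state '+') is shared by all ingroup taxa — unites the whole ingroup.
four-chambered heart (derived state '+') is shared by Platyura and Theryx — a synapomorphy uniting that clade.
forked tongue (derived state '+') is shared by Bryoaria and Xiphensis — a synapomorphy uniting that clade.
hollow quills (state '+') occurs in Bryoaria and Platyura but conflicts with the nesting implied by the other characters — most parsimoniously interpreted as homoplasy.
Most parsimonious ingroup topology: (((Xiphensis,Bryoaria),(Platyura,Theryx)),Ichnites).
Xiphensis and Theryx share a more recent common ancestor with each other than either does with Ichnites, so Ichnites is the least closely related of the three.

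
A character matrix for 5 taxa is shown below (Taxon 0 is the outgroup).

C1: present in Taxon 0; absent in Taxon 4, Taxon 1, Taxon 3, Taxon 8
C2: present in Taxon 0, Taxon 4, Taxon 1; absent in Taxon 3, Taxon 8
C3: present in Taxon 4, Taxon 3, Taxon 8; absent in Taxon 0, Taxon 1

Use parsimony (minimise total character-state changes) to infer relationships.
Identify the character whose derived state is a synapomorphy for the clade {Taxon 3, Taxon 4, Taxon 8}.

C3

Character polarity is set by the outgroup: the derived state is whichever differs from the outgroup's state, so for C1, C2 the derived state is 'absent', and for the remaining characters it is 'present'.
C1 (derived state 'absent') is shared by all ingroup taxa — unites the whole ingroup.
Only Taxon 3 and Taxon 8 show the derived state 'absent' for C2, supporting them as a clade.
C3 (derived state 'present') is shared by Taxon 3, Taxon 4, and Taxon 8 — a synapomorphy uniting that clade.
Most parsimonious ingroup topology: ((Taxon 4,(Taxon 3,Taxon 8)),Taxon 1).
The clade {Taxon 3, Taxon 4, Taxon 8} is supported by C3: its derived state 'present' occurs in exactly those taxa and in no other taxon (including the outgroup).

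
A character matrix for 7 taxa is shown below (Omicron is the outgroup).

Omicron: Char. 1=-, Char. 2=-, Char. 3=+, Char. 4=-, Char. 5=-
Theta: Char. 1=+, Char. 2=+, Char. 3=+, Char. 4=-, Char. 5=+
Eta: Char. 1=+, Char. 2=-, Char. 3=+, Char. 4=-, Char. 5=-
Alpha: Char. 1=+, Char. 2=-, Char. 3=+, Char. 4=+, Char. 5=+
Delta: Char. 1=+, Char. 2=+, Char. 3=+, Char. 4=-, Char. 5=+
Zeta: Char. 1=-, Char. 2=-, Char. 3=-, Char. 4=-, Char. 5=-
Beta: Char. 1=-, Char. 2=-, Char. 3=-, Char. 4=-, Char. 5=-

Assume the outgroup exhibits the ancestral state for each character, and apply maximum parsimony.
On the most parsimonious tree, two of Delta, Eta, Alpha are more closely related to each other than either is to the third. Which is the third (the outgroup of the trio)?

Eta

Character polarity is set by the outgroup: the derived state is whichever differs from the outgroup's state, so for Char. 3 the derived state is '-', and for the remaining characters it is '+'.
Char. 1: derived state '+' in Alpha, Delta, Eta, and Theta only — synapomorphy for {Alpha, Delta, Eta, Theta}.
Char. 2: derived state '+' in Delta and Theta only — synapomorphy for {Delta, Theta}.
Char. 3 (derived state '-') is shared by Beta and Zeta — a synapomorphy uniting that clade.
Char. 4 (derived state '+') is unique to Alpha (autapomorphy; uninformative for grouping).
Only Alpha, Delta, and Theta show the derived state '+' for Char. 5, supporting them as a clade.
Most parsimonious ingroup topology: ((((Theta,Delta),Alpha),Eta),(Zeta,Beta)).
Alpha and Delta share a more recent common ancestor with each other than either does with Eta, so Eta is the least closely related of the three.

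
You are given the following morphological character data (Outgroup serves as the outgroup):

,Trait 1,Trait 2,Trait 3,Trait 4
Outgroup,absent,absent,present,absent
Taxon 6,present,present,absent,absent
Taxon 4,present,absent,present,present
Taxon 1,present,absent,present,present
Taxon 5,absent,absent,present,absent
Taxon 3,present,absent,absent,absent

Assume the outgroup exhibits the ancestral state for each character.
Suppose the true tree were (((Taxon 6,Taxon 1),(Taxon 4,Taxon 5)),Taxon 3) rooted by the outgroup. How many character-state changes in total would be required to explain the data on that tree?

7

Map each character onto (((Taxon 6,Taxon 1),(Taxon 4,Taxon 5)),Taxon 3) (rooted by Outgroup) and count the minimum state changes it requires (Fitch parsimony):
Trait 1: 2; Trait 2: 1; Trait 3: 2; Trait 4: 2.
Total tree length = 7.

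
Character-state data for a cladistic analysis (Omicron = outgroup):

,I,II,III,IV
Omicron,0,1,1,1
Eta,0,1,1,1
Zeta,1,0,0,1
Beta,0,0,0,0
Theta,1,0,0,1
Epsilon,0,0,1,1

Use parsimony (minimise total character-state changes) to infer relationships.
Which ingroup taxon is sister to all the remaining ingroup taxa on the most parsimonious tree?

Character polarity is set by the outgroup: the derived state is whichever differs from the outgroup's state, so for II, III, IV the derived state is '0', and for the remaining characters it is '1'.
I (derived state '1') is shared by Theta and Zeta — a synapomorphy uniting that clade.
Only Beta, Epsilon, Theta, and Zeta show the derived state '0' for II, supporting them as a clade.
III: derived state '0' in Beta, Theta, and Zeta only — synapomorphy for {Beta, Theta, Zeta}.
IV (derived state '0') is unique to Beta (autapomorphy; uninformative for grouping).
Most parsimonious ingroup topology: (Eta,(Epsilon,(Beta,(Zeta,Theta)))).
Eta is sister to the clade containing all other ingroup taxa, so it is the earliest-diverging (most basal) ingroup lineage.

Eta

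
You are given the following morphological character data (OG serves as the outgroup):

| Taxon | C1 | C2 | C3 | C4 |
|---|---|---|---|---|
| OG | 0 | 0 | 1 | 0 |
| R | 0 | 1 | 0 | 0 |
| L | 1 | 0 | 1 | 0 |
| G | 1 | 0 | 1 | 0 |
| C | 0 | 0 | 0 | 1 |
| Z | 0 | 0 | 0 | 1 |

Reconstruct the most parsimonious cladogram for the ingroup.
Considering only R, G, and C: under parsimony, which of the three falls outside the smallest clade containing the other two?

Character polarity is set by the outgroup: the derived state is whichever differs from the outgroup's state, so for C3 the derived state is '0', and for the remaining characters it is '1'.
C1: derived state '1' in G and L only — synapomorphy for {G, L}.
C2: derived state '1' in R only — an autapomorphy, so it tells us nothing about relationships among taxa.
C3: derived state '0' in C, R, and Z only — synapomorphy for {C, R, Z}.
C4: derived state '1' in C and Z only — synapomorphy for {C, Z}.
Most parsimonious ingroup topology: ((R,(C,Z)),(L,G)).
R and C share a more recent common ancestor with each other than either does with G, so G is the least closely related of the three.

G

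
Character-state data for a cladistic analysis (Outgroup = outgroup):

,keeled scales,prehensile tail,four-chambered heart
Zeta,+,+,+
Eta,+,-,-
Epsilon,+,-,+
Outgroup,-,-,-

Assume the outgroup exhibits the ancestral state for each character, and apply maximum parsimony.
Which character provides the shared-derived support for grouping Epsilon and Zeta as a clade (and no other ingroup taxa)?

four-chambered heart

The outgroup has state '-' for every character, so '+' is the derived state throughout.
keeled scales (derived state '+') is shared by all ingroup taxa — unites the whole ingroup.
prehensile tail (derived state '+') is unique to Zeta (autapomorphy; uninformative for grouping).
four-chambered heart (derived state '+') is shared by Epsilon and Zeta — a synapomorphy uniting that clade.
Most parsimonious ingroup topology: ((Epsilon,Zeta),Eta).
The clade {Epsilon, Zeta} is supported by four-chambered heart: its derived state '+' occurs in exactly those taxa and in no other taxon (including the outgroup).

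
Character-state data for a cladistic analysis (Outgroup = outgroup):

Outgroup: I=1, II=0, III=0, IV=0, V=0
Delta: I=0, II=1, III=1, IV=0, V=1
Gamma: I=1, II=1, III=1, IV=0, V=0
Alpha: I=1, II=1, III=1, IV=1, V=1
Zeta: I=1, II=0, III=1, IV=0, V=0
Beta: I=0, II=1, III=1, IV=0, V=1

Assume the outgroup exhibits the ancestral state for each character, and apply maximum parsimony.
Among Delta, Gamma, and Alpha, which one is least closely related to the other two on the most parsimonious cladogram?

Character polarity is set by the outgroup: the derived state is whichever differs from the outgroup's state, so for I the derived state is '0', and for the remaining characters it is '1'.
Only Beta and Delta show the derived state '0' for I, supporting them as a clade.
II (derived state '1') is shared by Alpha, Beta, Delta, and Gamma — a synapomorphy uniting that clade.
All ingroup taxa share the derived state '1' for III; it defines the ingroup but does not resolve relationships within it.
IV (derived state '1') is unique to Alpha (autapomorphy; uninformative for grouping).
V (derived state '1') is shared by Alpha, Beta, and Delta — a synapomorphy uniting that clade.
Most parsimonious ingroup topology: ((((Delta,Beta),Alpha),Gamma),Zeta).
Alpha and Delta share a more recent common ancestor with each other than either does with Gamma, so Gamma is the least closely related of the three.

Gamma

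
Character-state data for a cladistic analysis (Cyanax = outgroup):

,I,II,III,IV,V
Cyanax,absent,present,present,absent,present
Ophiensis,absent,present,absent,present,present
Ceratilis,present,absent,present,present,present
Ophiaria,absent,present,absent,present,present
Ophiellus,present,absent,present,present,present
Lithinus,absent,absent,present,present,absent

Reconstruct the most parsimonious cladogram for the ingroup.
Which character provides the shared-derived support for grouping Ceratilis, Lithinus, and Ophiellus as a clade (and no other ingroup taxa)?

II

Character polarity is set by the outgroup: the derived state is whichever differs from the outgroup's state, so for II, III, V the derived state is 'absent', and for the remaining characters it is 'present'.
I: derived state 'present' in Ceratilis and Ophiellus only — synapomorphy for {Ceratilis, Ophiellus}.
II: derived state 'absent' in Ceratilis, Lithinus, and Ophiellus only — synapomorphy for {Ceratilis, Lithinus, Ophiellus}.
III: derived state 'absent' in Ophiaria and Ophiensis only — synapomorphy for {Ophiaria, Ophiensis}.
IV (derived state 'present') is shared by all ingroup taxa — unites the whole ingroup.
V (derived state 'absent') is unique to Lithinus (autapomorphy; uninformative for grouping).
Most parsimonious ingroup topology: ((Ophiensis,Ophiaria),((Ceratilis,Ophiellus),Lithinus)).
The clade {Ceratilis, Lithinus, Ophiellus} is supported by II: its derived state 'absent' occurs in exactly those taxa and in no other taxon (including the outgroup).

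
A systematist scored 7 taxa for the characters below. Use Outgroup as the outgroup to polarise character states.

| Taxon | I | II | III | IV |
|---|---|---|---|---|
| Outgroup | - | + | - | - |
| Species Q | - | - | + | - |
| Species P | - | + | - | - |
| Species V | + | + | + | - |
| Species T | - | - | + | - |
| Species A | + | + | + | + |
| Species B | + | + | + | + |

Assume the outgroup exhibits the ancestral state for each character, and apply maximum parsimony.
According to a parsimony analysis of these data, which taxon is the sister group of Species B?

Species A

Character polarity is set by the outgroup: the derived state is whichever differs from the outgroup's state, so for II the derived state is '-', and for the remaining characters it is '+'.
I: derived state '+' in Species A, Species B, and Species V only — synapomorphy for {Species A, Species B, Species V}.
II: derived state '-' in Species Q and Species T only — synapomorphy for {Species Q, Species T}.
III (derived state '+') is shared by Species A, Species B, Species Q, Species T, and Species V — a synapomorphy uniting that clade.
IV: derived state '+' in Species A and Species B only — synapomorphy for {Species A, Species B}.
Most parsimonious ingroup topology: (((Species Q,Species T),(Species V,(Species A,Species B))),Species P).
Species B and Species A form a cherry on this tree, so they are sister taxa.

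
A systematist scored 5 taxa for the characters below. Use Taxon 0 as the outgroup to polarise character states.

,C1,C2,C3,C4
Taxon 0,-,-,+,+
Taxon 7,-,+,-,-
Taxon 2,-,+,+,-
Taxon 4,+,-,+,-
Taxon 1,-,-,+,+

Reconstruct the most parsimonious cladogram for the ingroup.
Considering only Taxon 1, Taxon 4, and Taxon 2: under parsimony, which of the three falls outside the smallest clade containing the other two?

Character polarity is set by the outgroup: the derived state is whichever differs from the outgroup's state, so for C3, C4 the derived state is '-', and for the remaining characters it is '+'.
C1 (derived state '+') is unique to Taxon 4 (autapomorphy; uninformative for grouping).
Only Taxon 2 and Taxon 7 show the derived state '+' for C2, supporting them as a clade.
C3 (derived state '-') is unique to Taxon 7 (autapomorphy; uninformative for grouping).
Only Taxon 2, Taxon 4, and Taxon 7 show the derived state '-' for C4, supporting them as a clade.
Most parsimonious ingroup topology: (((Taxon 7,Taxon 2),Taxon 4),Taxon 1).
Taxon 2 and Taxon 4 share a more recent common ancestor with each other than either does with Taxon 1, so Taxon 1 is the least closely related of the three.

Taxon 1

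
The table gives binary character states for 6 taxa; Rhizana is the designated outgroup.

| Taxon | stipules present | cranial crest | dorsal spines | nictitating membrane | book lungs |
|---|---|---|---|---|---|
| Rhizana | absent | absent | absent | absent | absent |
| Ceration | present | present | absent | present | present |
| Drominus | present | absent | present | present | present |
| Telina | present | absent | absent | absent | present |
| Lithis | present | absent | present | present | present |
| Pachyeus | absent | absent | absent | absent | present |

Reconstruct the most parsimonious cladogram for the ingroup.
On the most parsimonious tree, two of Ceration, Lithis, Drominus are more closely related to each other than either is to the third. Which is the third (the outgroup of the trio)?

Ceration

The outgroup has state 'absent' for every character, so 'present' is the derived state throughout.
stipules present (derived state 'present') is shared by Ceration, Drominus, Lithis, and Telina — a synapomorphy uniting that clade.
cranial crest: derived state 'present' in Ceration only — an autapomorphy, so it tells us nothing about relationships among taxa.
dorsal spines: derived state 'present' in Drominus and Lithis only — synapomorphy for {Drominus, Lithis}.
Only Ceration, Drominus, and Lithis show the derived state 'present' for nictitating membrane, supporting them as a clade.
book lungs (derived state 'present') is shared by all ingroup taxa — unites the whole ingroup.
Most parsimonious ingroup topology: (((Ceration,(Drominus,Lithis)),Telina),Pachyeus).
Lithis and Drominus share a more recent common ancestor with each other than either does with Ceration, so Ceration is the least closely related of the three.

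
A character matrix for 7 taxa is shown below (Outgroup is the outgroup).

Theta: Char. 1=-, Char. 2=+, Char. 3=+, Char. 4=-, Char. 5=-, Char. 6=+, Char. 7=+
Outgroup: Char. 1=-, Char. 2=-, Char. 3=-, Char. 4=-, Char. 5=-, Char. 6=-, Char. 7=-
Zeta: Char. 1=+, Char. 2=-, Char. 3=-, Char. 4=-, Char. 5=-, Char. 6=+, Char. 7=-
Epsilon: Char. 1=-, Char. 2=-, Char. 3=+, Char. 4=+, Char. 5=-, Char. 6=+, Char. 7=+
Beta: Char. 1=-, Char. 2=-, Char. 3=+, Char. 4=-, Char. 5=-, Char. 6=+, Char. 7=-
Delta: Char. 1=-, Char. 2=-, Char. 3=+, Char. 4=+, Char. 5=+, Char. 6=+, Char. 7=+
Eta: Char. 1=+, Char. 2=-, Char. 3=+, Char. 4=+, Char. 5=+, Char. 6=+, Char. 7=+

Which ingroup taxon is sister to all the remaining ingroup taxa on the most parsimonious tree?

The outgroup has state '-' for every character, so '+' is the derived state throughout.
Char. 1 groups Eta and Zeta, which is incompatible with the clades supported by the remaining characters; treating it as convergent (homoplasy) costs fewer steps than any alternative tree.
Char. 2: derived state '+' in Theta only — an autapomorphy, so it tells us nothing about relationships among taxa.
Char. 3: derived state '+' in Beta, Delta, Epsilon, Eta, and Theta only — synapomorphy for {Beta, Delta, Epsilon, Eta, Theta}.
Char. 4 (derived state '+') is shared by Delta, Epsilon, and Eta — a synapomorphy uniting that clade.
Only Delta and Eta show the derived state '+' for Char. 5, supporting them as a clade.
Char. 6 (derived state '+') is shared by all ingroup taxa — unites the whole ingroup.
Only Delta, Epsilon, Eta, and Theta show the derived state '+' for Char. 7, supporting them as a clade.
Most parsimonious ingroup topology: (((((Eta,Delta),Epsilon),Theta),Beta),Zeta).
Zeta is sister to the clade containing all other ingroup taxa, so it is the earliest-diverging (most basal) ingroup lineage.

Zeta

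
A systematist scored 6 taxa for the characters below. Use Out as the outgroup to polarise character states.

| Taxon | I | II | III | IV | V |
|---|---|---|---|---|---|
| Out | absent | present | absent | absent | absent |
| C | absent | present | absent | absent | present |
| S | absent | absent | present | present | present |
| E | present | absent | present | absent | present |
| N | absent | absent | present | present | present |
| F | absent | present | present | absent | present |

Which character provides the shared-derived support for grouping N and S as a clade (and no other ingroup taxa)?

Character polarity is set by the outgroup: the derived state is whichever differs from the outgroup's state, so for II the derived state is 'absent', and for the remaining characters it is 'present'.
I: derived state 'present' in E only — an autapomorphy, so it tells us nothing about relationships among taxa.
Only E, N, and S show the derived state 'absent' for II, supporting them as a clade.
Only E, F, N, and S show the derived state 'present' for III, supporting them as a clade.
IV: derived state 'present' in N and S only — synapomorphy for {N, S}.
V (derived state 'present') is shared by all ingroup taxa — unites the whole ingroup.
Most parsimonious ingroup topology: (C,(((S,N),E),F)).
The clade {N, S} is supported by IV: its derived state 'present' occurs in exactly those taxa and in no other taxon (including the outgroup).

IV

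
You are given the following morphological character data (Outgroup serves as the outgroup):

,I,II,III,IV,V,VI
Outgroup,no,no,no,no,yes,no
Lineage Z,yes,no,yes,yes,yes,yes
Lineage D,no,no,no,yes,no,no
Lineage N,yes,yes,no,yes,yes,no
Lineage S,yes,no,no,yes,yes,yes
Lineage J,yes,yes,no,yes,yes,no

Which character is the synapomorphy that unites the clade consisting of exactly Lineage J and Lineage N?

Character polarity is set by the outgroup: the derived state is whichever differs from the outgroup's state, so for V the derived state is 'no', and for the remaining characters it is 'yes'.
I (derived state 'yes') is shared by Lineage J, Lineage N, Lineage S, and Lineage Z — a synapomorphy uniting that clade.
II (derived state 'yes') is shared by Lineage J and Lineage N — a synapomorphy uniting that clade.
III: derived state 'yes' in Lineage Z only — an autapomorphy, so it tells us nothing about relationships among taxa.
All ingroup taxa share the derived state 'yes' for IV; it defines the ingroup but does not resolve relationships within it.
V (derived state 'no') is unique to Lineage D (autapomorphy; uninformative for grouping).
VI: derived state 'yes' in Lineage S and Lineage Z only — synapomorphy for {Lineage S, Lineage Z}.
Most parsimonious ingroup topology: (((Lineage Z,Lineage S),(Lineage N,Lineage J)),Lineage D).
The clade {Lineage J, Lineage N} is supported by II: its derived state 'yes' occurs in exactly those taxa and in no other taxon (including the outgroup).

II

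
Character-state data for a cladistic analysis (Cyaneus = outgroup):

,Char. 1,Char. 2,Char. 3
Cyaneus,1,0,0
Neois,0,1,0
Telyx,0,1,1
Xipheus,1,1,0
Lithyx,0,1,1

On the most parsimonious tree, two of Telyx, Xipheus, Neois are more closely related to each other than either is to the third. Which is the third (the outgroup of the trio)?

Character polarity is set by the outgroup: the derived state is whichever differs from the outgroup's state, so for Char. 1 the derived state is '0', and for the remaining characters it is '1'.
Char. 1: derived state '0' in Lithyx, Neois, and Telyx only — synapomorphy for {Lithyx, Neois, Telyx}.
All ingroup taxa share the derived state '1' for Char. 2; it defines the ingroup but does not resolve relationships within it.
Char. 3 (derived state '1') is shared by Lithyx and Telyx — a synapomorphy uniting that clade.
Most parsimonious ingroup topology: ((Neois,(Telyx,Lithyx)),Xipheus).
Neois and Telyx share a more recent common ancestor with each other than either does with Xipheus, so Xipheus is the least closely related of the three.

Xipheus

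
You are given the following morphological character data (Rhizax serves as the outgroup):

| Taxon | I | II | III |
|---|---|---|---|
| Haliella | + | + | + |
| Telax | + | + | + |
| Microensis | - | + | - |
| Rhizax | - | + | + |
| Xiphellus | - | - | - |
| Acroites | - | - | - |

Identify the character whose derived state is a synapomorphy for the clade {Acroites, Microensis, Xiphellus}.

III

Character polarity is set by the outgroup: the derived state is whichever differs from the outgroup's state, so for II, III the derived state is '-', and for the remaining characters it is '+'.
I: derived state '+' in Haliella and Telax only — synapomorphy for {Haliella, Telax}.
Only Acroites and Xiphellus show the derived state '-' for II, supporting them as a clade.
III (derived state '-') is shared by Acroites, Microensis, and Xiphellus — a synapomorphy uniting that clade.
Most parsimonious ingroup topology: ((Haliella,Telax),((Xiphellus,Acroites),Microensis)).
The clade {Acroites, Microensis, Xiphellus} is supported by III: its derived state '-' occurs in exactly those taxa and in no other taxon (including the outgroup).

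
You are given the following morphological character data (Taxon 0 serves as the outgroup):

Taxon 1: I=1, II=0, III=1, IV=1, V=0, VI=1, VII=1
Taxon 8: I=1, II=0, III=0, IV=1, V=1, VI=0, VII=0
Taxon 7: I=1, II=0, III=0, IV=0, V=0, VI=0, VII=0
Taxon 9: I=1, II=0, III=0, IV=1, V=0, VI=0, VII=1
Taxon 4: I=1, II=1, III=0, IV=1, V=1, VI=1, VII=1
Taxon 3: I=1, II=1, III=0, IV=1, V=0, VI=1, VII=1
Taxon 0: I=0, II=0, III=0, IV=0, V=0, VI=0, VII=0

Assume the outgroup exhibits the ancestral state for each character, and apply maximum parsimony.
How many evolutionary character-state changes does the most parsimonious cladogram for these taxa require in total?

8

The outgroup has state '0' for every character, so '1' is the derived state throughout.
All ingroup taxa share the derived state '1' for I; it defines the ingroup but does not resolve relationships within it.
II (derived state '1') is shared by Taxon 3 and Taxon 4 — a synapomorphy uniting that clade.
III: derived state '1' in Taxon 1 only — an autapomorphy, so it tells us nothing about relationships among taxa.
IV (derived state '1') is shared by Taxon 1, Taxon 3, Taxon 4, Taxon 8, and Taxon 9 — a synapomorphy uniting that clade.
V groups Taxon 4 and Taxon 8, which is incompatible with the clades supported by the remaining characters; treating it as convergent (homoplasy) costs fewer steps than any alternative tree.
VI (derived state '1') is shared by Taxon 1, Taxon 3, and Taxon 4 — a synapomorphy uniting that clade.
VII (derived state '1') is shared by Taxon 1, Taxon 3, Taxon 4, and Taxon 9 — a synapomorphy uniting that clade.
Most parsimonious ingroup topology: ((((Taxon 1,(Taxon 4,Taxon 3)),Taxon 9),Taxon 8),Taxon 7).
Changes per character on this tree: I: 1; II: 1; III: 1; IV: 1; V: 2; VI: 1; VII: 1.
Total = 8.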